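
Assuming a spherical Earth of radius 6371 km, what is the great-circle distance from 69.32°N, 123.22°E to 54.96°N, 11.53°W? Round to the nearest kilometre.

Δλ = -11.53 − 123.22 = -134.75°.
Δφ = 54.96 − 69.32 = -14.36°.
a = sin²(Δφ/2) + cos φ₁ · cos φ₂ · sin²(Δλ/2) = 0.188374.
c = 2·atan2(√a, √(1−a)) = 0.89790 rad → d = 6371·c ≈ 5720.54 km.

5721 km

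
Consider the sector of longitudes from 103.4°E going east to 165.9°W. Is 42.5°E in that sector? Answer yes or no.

Band width going east from +103.4° to -165.9°: ((-165.9 − 103.4) mod 360) = 90.7°.
Offset of +42.5° east of the west edge: ((42.5 − 103.4) mod 360) = 299.1°.
299.1° > 90.7° ⇒ outside.

No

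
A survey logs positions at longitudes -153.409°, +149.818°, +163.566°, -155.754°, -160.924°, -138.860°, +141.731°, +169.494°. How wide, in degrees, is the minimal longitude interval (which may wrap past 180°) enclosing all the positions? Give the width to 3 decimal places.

Sort the longitudes: -160.924°, -155.754°, -153.409°, -138.860°, +141.731°, +149.818°, +163.566°, +169.494°.
Eastward gaps between consecutive values (wrapping around): 5.170°, 2.345°, 14.549°, 280.591°, 8.087°, 13.748°, 5.928°, 29.582°.
Largest gap = 280.591° ⇒ minimal covering band is its complement: 360° − 280.591° = 79.409°.
Band runs from +141.731° eastward to -138.860°, crossing the antimeridian.

79.409°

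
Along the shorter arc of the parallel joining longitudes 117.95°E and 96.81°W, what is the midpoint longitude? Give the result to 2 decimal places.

Signed shortest Δλ from +117.95° to -96.81° is +145.24°.
Midpoint longitude = +117.95° + (+145.24°)/2 = +117.95° + 72.62° = +190.57°.
Normalise into (−180°, 180°]: -169.43°.
(The naïve average (+117.95 + -96.81)/2 = 10.57° is on the wrong side of the globe.)

169.43°W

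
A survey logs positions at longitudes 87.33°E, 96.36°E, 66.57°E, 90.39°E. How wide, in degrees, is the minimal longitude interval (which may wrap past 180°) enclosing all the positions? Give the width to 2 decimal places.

Sort the longitudes: +66.57°, +87.33°, +90.39°, +96.36°.
Eastward gaps between consecutive values (wrapping around): 20.76°, 3.06°, 5.97°, 330.21°.
Largest gap = 330.21° ⇒ minimal covering band is its complement: 360° − 330.21° = 29.79°.
Band runs from +66.57° eastward to +96.36°.

29.79°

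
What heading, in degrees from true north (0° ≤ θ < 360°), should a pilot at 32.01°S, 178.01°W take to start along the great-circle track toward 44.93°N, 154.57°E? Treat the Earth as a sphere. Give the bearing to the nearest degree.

Δλ = 154.57 − -178.01 = 332.58°; wrapped into (−180°, 180°]: -27.42°.
θ = atan2( sin Δλ · cos φ₂ , cos φ₁ · sin φ₂ − sin φ₁ · cos φ₂ · cos Δλ )
  = atan2(-0.32603, 0.93197) = -19.281° → normalised to [0°, 360°): 340.719°.

341°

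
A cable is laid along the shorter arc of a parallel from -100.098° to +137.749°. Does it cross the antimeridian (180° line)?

Naïve |137.749 − -100.098| = 237.847° > 180°, so the shorter arc goes the other way round — across 180°.
Signed shortest Δλ = ((137.749 − -100.098 + 180) mod 360) − 180 = -122.153°.
Going west by 122.153° from -100.098° passes through 180° before reaching +137.749°.

Yes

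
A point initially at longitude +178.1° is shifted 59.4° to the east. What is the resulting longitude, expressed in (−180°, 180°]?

-122.5°

Start at +178.1°; shift +59.4° → +237.5°.
+237.5° lies outside (−180°, 180°]; subtract 360° → -122.5°.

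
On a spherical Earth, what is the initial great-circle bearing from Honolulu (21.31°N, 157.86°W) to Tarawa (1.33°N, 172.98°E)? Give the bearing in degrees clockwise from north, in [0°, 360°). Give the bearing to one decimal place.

Δλ = 172.98 − -157.86 = 330.84°; wrapped into (−180°, 180°]: -29.16°.
θ = atan2( sin Δλ · cos φ₂ , cos φ₁ · sin φ₂ − sin φ₁ · cos φ₂ · cos Δλ )
  = atan2(-0.48712, -0.29565) = -121.255° → normalised to [0°, 360°): 238.745°.

238.7°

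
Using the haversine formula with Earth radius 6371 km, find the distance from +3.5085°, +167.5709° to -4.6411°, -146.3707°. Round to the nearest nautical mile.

Δλ = -146.3707 − 167.5709 = -313.9416°; wrapped into (−180°, 180°]: 46.0584°.
Δφ = -4.6411 − 3.5085 = -8.1496°.
a = sin²(Δφ/2) + cos φ₁ · cos φ₂ · sin²(Δλ/2) = 0.157299.
c = 2·atan2(√a, √(1−a)) = 0.81564 rad → d = 6371·c ≈ 5196.45 km ≈ 2805.86 nmi.

2806 nmi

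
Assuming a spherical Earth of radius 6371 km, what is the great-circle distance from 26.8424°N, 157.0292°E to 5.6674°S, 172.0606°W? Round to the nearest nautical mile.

2652 nmi

Δλ = -172.0606 − 157.0292 = -329.0898°; wrapped into (−180°, 180°]: 30.9102°.
Δφ = -5.6674 − 26.8424 = -32.5098°.
a = sin²(Δφ/2) + cos φ₁ · cos φ₂ · sin²(Δλ/2) = 0.141402.
c = 2·atan2(√a, √(1−a)) = 0.77103 rad → d = 6371·c ≈ 4912.21 km ≈ 2652.38 nmi.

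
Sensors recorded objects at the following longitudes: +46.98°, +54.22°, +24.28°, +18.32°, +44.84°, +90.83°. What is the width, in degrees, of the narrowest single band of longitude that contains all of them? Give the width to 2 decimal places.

Sort the longitudes: +18.32°, +24.28°, +44.84°, +46.98°, +54.22°, +90.83°.
Eastward gaps between consecutive values (wrapping around): 5.96°, 20.56°, 2.14°, 7.24°, 36.61°, 287.49°.
Largest gap = 287.49° ⇒ minimal covering band is its complement: 360° − 287.49° = 72.51°.
Band runs from +18.32° eastward to +90.83°.

72.51°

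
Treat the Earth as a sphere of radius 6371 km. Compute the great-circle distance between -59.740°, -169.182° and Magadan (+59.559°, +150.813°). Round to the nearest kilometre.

Δλ = 150.813 − -169.182 = 319.995°; wrapped into (−180°, 180°]: -40.005°.
Δφ = 59.559 − -59.740 = 119.299°.
a = sin²(Δφ/2) + cos φ₁ · cos φ₂ · sin²(Δλ/2) = 0.774557.
c = 2·atan2(√a, √(1−a)) = 2.15210 rad → d = 6371·c ≈ 13711.03 km.

13711 km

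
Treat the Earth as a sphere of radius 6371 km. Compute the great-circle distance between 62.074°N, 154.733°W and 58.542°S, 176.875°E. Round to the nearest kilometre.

13632 km

Δλ = 176.875 − -154.733 = 331.608°; wrapped into (−180°, 180°]: -28.392°.
Δφ = -58.542 − 62.074 = -120.616°.
a = sin²(Δφ/2) + cos φ₁ · cos φ₂ · sin²(Δλ/2) = 0.769340.
c = 2·atan2(√a, √(1−a)) = 2.13967 rad → d = 6371·c ≈ 13631.82 km.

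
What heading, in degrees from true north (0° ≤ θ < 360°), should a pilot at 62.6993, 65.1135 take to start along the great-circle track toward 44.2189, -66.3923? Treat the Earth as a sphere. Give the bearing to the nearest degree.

324°

Δλ = -66.3923 − 65.1135 = -131.5058°.
θ = atan2( sin Δλ · cos φ₂ , cos φ₁ · sin φ₂ − sin φ₁ · cos φ₂ · cos Δλ )
  = atan2(-0.53671, 0.74191) = -35.883° → normalised to [0°, 360°): 324.117°.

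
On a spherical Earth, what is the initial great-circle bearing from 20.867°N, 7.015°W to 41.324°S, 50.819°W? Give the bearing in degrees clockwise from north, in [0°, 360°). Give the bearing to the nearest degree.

Δλ = -50.819 − -7.015 = -43.804°.
θ = atan2( sin Δλ · cos φ₂ , cos φ₁ · sin φ₂ − sin φ₁ · cos φ₂ · cos Δλ )
  = atan2(-0.51983, -0.81007) = -147.311° → normalised to [0°, 360°): 212.689°.

213°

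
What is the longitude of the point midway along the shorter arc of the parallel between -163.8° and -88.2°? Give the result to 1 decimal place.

-126.0°

Signed shortest Δλ from -163.8° to -88.2° is +75.6°.
Midpoint longitude = -163.8° + (+75.6°)/2 = -163.8° + 37.8° = -126.0°.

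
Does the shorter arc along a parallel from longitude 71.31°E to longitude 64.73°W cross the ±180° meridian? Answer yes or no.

No

Signed shortest Δλ = ((-64.73 − 71.31 + 180) mod 360) − 180 = -136.04°.
Going west by 136.04° from +71.31° reaches -64.73° without touching 180°.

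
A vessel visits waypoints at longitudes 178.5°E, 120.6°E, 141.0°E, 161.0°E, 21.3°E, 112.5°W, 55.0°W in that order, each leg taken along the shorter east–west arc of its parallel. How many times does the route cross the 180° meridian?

0

Leg 1: +178.5° → +120.6°, shortest Δλ = -57.9° (west) — does not cross 180°.
Leg 2: +120.6° → +141.0°, shortest Δλ = 20.4° (east) — does not cross 180°.
Leg 3: +141.0° → +161.0°, shortest Δλ = 20.0° (east) — does not cross 180°.
Leg 4: +161.0° → +21.3°, shortest Δλ = -139.7° (west) — does not cross 180°.
Leg 5: +21.3° → -112.5°, shortest Δλ = -133.8° (west) — does not cross 180°.
Leg 6: -112.5° → -55.0°, shortest Δλ = 57.5° (east) — does not cross 180°.
Total crossings: 0.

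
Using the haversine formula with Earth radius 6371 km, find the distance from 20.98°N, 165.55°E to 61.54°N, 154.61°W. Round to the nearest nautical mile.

2940 nmi

Δλ = -154.61 − 165.55 = -320.16°; wrapped into (−180°, 180°]: 39.84°.
Δφ = 61.54 − 20.98 = 40.56°.
a = sin²(Δφ/2) + cos φ₁ · cos φ₂ · sin²(Δλ/2) = 0.171788.
c = 2·atan2(√a, √(1−a)) = 0.85473 rad → d = 6371·c ≈ 5445.47 km ≈ 2940.32 nmi.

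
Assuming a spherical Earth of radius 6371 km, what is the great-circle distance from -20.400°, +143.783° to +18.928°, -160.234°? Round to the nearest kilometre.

Δλ = -160.234 − 143.783 = -304.017°; wrapped into (−180°, 180°]: 55.983°.
Δφ = 18.928 − -20.400 = 39.328°.
a = sin²(Δφ/2) + cos φ₁ · cos φ₂ · sin²(Δλ/2) = 0.308536.
c = 2·atan2(√a, √(1−a)) = 1.17783 rad → d = 6371·c ≈ 7503.96 km.

7504 km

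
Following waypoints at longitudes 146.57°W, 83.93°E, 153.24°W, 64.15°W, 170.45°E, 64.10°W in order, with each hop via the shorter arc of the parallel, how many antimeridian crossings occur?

4

Leg 1: -146.57° → +83.93°, shortest Δλ = -129.5° (west) — crosses 180°.
Leg 2: +83.93° → -153.24°, shortest Δλ = 122.83° (east) — crosses 180°.
Leg 3: -153.24° → -64.15°, shortest Δλ = 89.09° (east) — does not cross 180°.
Leg 4: -64.15° → +170.45°, shortest Δλ = -125.4° (west) — crosses 180°.
Leg 5: +170.45° → -64.10°, shortest Δλ = 125.45° (east) — crosses 180°.
Total crossings: 4.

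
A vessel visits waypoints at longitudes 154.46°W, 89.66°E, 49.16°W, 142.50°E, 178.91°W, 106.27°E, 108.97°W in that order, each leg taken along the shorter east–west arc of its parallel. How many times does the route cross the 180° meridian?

5

Leg 1: -154.46° → +89.66°, shortest Δλ = -115.88° (west) — crosses 180°.
Leg 2: +89.66° → -49.16°, shortest Δλ = -138.82° (west) — does not cross 180°.
Leg 3: -49.16° → +142.50°, shortest Δλ = -168.34° (west) — crosses 180°.
Leg 4: +142.50° → -178.91°, shortest Δλ = 38.59° (east) — crosses 180°.
Leg 5: -178.91° → +106.27°, shortest Δλ = -74.82° (west) — crosses 180°.
Leg 6: +106.27° → -108.97°, shortest Δλ = 144.76° (east) — crosses 180°.
Total crossings: 5.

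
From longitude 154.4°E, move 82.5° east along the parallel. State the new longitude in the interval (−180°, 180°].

123.1°W

Start at +154.4°; shift +82.5° → +236.9°.
+236.9° lies outside (−180°, 180°]; subtract 360° → -123.1°.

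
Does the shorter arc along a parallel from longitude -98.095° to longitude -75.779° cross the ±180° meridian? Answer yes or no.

Signed shortest Δλ = ((-75.779 − -98.095 + 180) mod 360) − 180 = 22.316°.
Going east by 22.316° from -98.095° reaches -75.779° without touching 180°.

No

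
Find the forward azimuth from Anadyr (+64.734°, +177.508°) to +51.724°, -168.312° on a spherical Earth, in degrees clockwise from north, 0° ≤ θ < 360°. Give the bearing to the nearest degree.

Δλ = -168.312 − 177.508 = -345.820°; wrapped into (−180°, 180°]: 14.180°.
θ = atan2( sin Δλ · cos φ₂ , cos φ₁ · sin φ₂ − sin φ₁ · cos φ₂ · cos Δλ )
  = atan2(0.15175, -0.20805) = 143.894° → normalised to [0°, 360°): 143.894°.

144°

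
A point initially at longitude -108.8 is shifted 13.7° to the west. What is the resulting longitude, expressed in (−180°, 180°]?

-122.5°

Start at -108.8°; shift −13.7° → -122.5°.
-122.5° already lies in (−180°, 180°].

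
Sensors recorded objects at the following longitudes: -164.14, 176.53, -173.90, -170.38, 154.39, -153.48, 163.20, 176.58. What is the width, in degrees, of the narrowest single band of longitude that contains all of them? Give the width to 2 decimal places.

52.13°

Sort the longitudes: -173.90°, -170.38°, -164.14°, -153.48°, +154.39°, +163.20°, +176.53°, +176.58°.
Eastward gaps between consecutive values (wrapping around): 3.52°, 6.24°, 10.66°, 307.87°, 8.81°, 13.33°, 0.05°, 9.52°.
Largest gap = 307.87° ⇒ minimal covering band is its complement: 360° − 307.87° = 52.13°.
Band runs from +154.39° eastward to -153.48°, crossing the antimeridian.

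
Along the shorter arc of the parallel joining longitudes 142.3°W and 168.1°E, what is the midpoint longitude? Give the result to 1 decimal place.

167.1°W

Signed shortest Δλ from -142.3° to +168.1° is -49.6°.
Midpoint longitude = -142.3° + (-49.6°)/2 = -142.3° − 24.8° = -167.1°.
(The naïve average (-142.3 + +168.1)/2 = 12.9° is on the wrong side of the globe.)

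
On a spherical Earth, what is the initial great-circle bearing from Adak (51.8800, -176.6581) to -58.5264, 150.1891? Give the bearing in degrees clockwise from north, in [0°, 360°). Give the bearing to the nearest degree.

198°

Δλ = 150.1891 − -176.6581 = 326.8472°; wrapped into (−180°, 180°]: -33.1528°.
θ = atan2( sin Δλ · cos φ₂ , cos φ₁ · sin φ₂ − sin φ₁ · cos φ₂ · cos Δλ )
  = atan2(-0.28553, -0.87038) = -161.838° → normalised to [0°, 360°): 198.162°.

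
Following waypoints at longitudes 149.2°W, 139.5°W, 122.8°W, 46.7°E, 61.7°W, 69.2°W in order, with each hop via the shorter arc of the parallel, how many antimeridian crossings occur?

Leg 1: -149.2° → -139.5°, shortest Δλ = 9.7° (east) — does not cross 180°.
Leg 2: -139.5° → -122.8°, shortest Δλ = 16.7° (east) — does not cross 180°.
Leg 3: -122.8° → +46.7°, shortest Δλ = 169.5° (east) — does not cross 180°.
Leg 4: +46.7° → -61.7°, shortest Δλ = -108.4° (west) — does not cross 180°.
Leg 5: -61.7° → -69.2°, shortest Δλ = -7.5° (west) — does not cross 180°.
Total crossings: 0.

0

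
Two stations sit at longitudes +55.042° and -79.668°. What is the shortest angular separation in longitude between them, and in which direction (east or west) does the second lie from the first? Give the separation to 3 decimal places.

Raw difference: -79.668 − 55.042 = -134.71°.
Normalise into (−180°, 180°]: -134.71° stays -134.71°.
Negative ⇒ the second point lies to the west; separation 134.710°.

134.710° west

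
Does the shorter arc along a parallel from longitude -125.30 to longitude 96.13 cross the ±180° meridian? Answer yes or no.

Yes

Naïve |96.13 − -125.30| = 221.43° > 180°, so the shorter arc goes the other way round — across 180°.
Signed shortest Δλ = ((96.13 − -125.30 + 180) mod 360) − 180 = -138.57°.
Going west by 138.57° from -125.30° passes through 180° before reaching +96.13°.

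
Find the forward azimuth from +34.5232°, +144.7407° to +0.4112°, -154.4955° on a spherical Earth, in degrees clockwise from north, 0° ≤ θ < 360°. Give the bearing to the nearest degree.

Δλ = -154.4955 − 144.7407 = -299.2362°; wrapped into (−180°, 180°]: 60.7638°.
θ = atan2( sin Δλ · cos φ₂ , cos φ₁ · sin φ₂ − sin φ₁ · cos φ₂ · cos Δλ )
  = atan2(0.87259, -0.27088) = 107.246° → normalised to [0°, 360°): 107.246°.

107°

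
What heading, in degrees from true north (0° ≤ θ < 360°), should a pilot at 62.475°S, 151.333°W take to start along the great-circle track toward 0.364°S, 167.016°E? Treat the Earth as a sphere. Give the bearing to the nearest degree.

315°

Δλ = 167.016 − -151.333 = 318.349°; wrapped into (−180°, 180°]: -41.651°.
θ = atan2( sin Δλ · cos φ₂ , cos φ₁ · sin φ₂ − sin φ₁ · cos φ₂ · cos Δλ )
  = atan2(-0.66458, 0.65968) = -45.212° → normalised to [0°, 360°): 314.788°.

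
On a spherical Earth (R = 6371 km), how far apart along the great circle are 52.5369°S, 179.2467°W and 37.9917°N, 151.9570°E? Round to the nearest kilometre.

Δλ = 151.9570 − -179.2467 = 331.2037°; wrapped into (−180°, 180°]: -28.7963°.
Δφ = 37.9917 − -52.5369 = 90.5286°.
a = sin²(Δφ/2) + cos φ₁ · cos φ₂ · sin²(Δλ/2) = 0.534252.
c = 2·atan2(√a, √(1−a)) = 1.63935 rad → d = 6371·c ≈ 10444.33 km.

10444 km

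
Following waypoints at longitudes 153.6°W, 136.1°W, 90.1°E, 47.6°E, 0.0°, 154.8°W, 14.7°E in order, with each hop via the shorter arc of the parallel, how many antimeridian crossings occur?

1

Leg 1: -153.6° → -136.1°, shortest Δλ = 17.5° (east) — does not cross 180°.
Leg 2: -136.1° → +90.1°, shortest Δλ = -133.8° (west) — crosses 180°.
Leg 3: +90.1° → +47.6°, shortest Δλ = -42.5° (west) — does not cross 180°.
Leg 4: +47.6° → -0.0°, shortest Δλ = -47.6° (west) — does not cross 180°.
Leg 5: -0.0° → -154.8°, shortest Δλ = -154.8° (west) — does not cross 180°.
Leg 6: -154.8° → +14.7°, shortest Δλ = 169.5° (east) — does not cross 180°.
Total crossings: 1.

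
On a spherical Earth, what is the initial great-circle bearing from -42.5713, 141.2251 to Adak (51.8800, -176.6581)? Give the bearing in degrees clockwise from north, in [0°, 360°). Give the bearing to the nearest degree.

Δλ = -176.6581 − 141.2251 = -317.8832°; wrapped into (−180°, 180°]: 42.1168°.
θ = atan2( sin Δλ · cos φ₂ , cos φ₁ · sin φ₂ − sin φ₁ · cos φ₂ · cos Δλ )
  = atan2(0.41400, 0.88915) = 24.967° → normalised to [0°, 360°): 24.967°.

25°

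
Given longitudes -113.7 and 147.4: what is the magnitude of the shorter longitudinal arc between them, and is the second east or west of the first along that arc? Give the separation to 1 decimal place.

Raw difference: 147.4 − -113.7 = 261.1°.
Normalise into (−180°, 180°]: 261.1° − 360° = -98.9°.
Negative ⇒ the second point lies to the west; separation 98.9°.

98.9° west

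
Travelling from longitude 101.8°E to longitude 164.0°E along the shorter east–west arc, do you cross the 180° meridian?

No

Signed shortest Δλ = ((164.0 − 101.8 + 180) mod 360) − 180 = 62.2°.
Going east by 62.2° from +101.8° reaches +164.0° without touching 180°.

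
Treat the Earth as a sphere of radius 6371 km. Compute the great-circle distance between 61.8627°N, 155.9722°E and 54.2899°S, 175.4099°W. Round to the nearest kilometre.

13157 km

Δλ = -175.4099 − 155.9722 = -331.3821°; wrapped into (−180°, 180°]: 28.6179°.
Δφ = -54.2899 − 61.8627 = -116.1526°.
a = sin²(Δφ/2) + cos φ₁ · cos φ₂ · sin²(Δλ/2) = 0.737195.
c = 2·atan2(√a, √(1−a)) = 2.06507 rad → d = 6371·c ≈ 13156.55 km.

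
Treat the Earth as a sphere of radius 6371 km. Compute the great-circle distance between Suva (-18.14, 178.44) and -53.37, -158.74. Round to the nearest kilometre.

Δλ = -158.74 − 178.44 = -337.18°; wrapped into (−180°, 180°]: 22.82°.
Δφ = -53.37 − -18.14 = -35.23°.
a = sin²(Δφ/2) + cos φ₁ · cos φ₂ · sin²(Δλ/2) = 0.113768.
c = 2·atan2(√a, √(1−a)) = 0.68809 rad → d = 6371·c ≈ 4383.79 km.

4384 km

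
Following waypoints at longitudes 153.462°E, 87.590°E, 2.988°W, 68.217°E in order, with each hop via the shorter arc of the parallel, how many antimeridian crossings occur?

0

Leg 1: +153.462° → +87.590°, shortest Δλ = -65.872° (west) — does not cross 180°.
Leg 2: +87.590° → -2.988°, shortest Δλ = -90.578° (west) — does not cross 180°.
Leg 3: -2.988° → +68.217°, shortest Δλ = 71.205° (east) — does not cross 180°.
Total crossings: 0.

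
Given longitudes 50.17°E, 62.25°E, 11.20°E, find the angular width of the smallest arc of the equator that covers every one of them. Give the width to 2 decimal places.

Sort the longitudes: +11.20°, +50.17°, +62.25°.
Eastward gaps between consecutive values (wrapping around): 38.97°, 12.08°, 308.95°.
Largest gap = 308.95° ⇒ minimal covering band is its complement: 360° − 308.95° = 51.05°.
Band runs from +11.20° eastward to +62.25°.

51.05°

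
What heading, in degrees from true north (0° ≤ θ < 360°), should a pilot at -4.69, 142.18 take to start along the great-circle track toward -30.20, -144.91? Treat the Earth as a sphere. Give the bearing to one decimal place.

120.2°

Δλ = -144.91 − 142.18 = -287.09°; wrapped into (−180°, 180°]: 72.91°.
θ = atan2( sin Δλ · cos φ₂ , cos φ₁ · sin φ₂ − sin φ₁ · cos φ₂ · cos Δλ )
  = atan2(0.82611, -0.48057) = 120.188° → normalised to [0°, 360°): 120.188°.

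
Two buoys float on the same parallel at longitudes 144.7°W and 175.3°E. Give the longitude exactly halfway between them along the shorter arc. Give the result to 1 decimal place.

164.7°W

Signed shortest Δλ from -144.7° to +175.3° is -40.0°.
Midpoint longitude = -144.7° + (-40.0°)/2 = -144.7° − 20.0° = -164.7°.
(The naïve average (-144.7 + +175.3)/2 = 15.3° is on the wrong side of the globe.)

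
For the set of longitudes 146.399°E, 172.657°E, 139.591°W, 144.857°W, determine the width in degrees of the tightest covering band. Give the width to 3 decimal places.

Sort the longitudes: -144.857°, -139.591°, +146.399°, +172.657°.
Eastward gaps between consecutive values (wrapping around): 5.266°, 285.990°, 26.258°, 42.486°.
Largest gap = 285.990° ⇒ minimal covering band is its complement: 360° − 285.990° = 74.010°.
Band runs from +146.399° eastward to -139.591°, crossing the antimeridian.

74.010°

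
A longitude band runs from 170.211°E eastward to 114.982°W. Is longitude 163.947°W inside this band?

Yes

Band width going east from +170.211° to -114.982°: ((-114.982 − 170.211) mod 360) = 74.807°.
Offset of -163.947° east of the west edge: ((-163.947 − 170.211) mod 360) = 25.842°.
25.842° ≤ 74.807° ⇒ inside.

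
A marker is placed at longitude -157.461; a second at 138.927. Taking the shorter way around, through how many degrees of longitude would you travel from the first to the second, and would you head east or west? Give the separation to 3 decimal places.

Raw difference: 138.927 − -157.461 = 296.388°.
Normalise into (−180°, 180°]: 296.388° − 360° = -63.612°.
Negative ⇒ the second point lies to the west; separation 63.612°.

63.612° west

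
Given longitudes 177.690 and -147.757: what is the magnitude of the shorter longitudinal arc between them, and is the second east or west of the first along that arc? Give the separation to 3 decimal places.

34.553° east

Raw difference: -147.757 − 177.690 = -325.447°.
Normalise into (−180°, 180°]: -325.447° + 360° = 34.553°.
Positive ⇒ the second point lies to the east; separation 34.553°.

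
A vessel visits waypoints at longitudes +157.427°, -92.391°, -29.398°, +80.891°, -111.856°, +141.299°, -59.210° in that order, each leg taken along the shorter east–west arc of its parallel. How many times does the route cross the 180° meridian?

4

Leg 1: +157.427° → -92.391°, shortest Δλ = 110.182° (east) — crosses 180°.
Leg 2: -92.391° → -29.398°, shortest Δλ = 62.993° (east) — does not cross 180°.
Leg 3: -29.398° → +80.891°, shortest Δλ = 110.289° (east) — does not cross 180°.
Leg 4: +80.891° → -111.856°, shortest Δλ = 167.253° (east) — crosses 180°.
Leg 5: -111.856° → +141.299°, shortest Δλ = -106.845° (west) — crosses 180°.
Leg 6: +141.299° → -59.210°, shortest Δλ = 159.491° (east) — crosses 180°.
Total crossings: 4.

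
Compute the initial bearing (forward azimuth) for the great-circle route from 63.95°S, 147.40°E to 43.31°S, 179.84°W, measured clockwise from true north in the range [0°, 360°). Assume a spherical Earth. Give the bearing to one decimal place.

Δλ = -179.84 − 147.40 = -327.24°; wrapped into (−180°, 180°]: 32.76°.
θ = atan2( sin Δλ · cos φ₂ , cos φ₁ · sin φ₂ − sin φ₁ · cos φ₂ · cos Δλ )
  = atan2(0.39375, 0.24852) = 57.742° → normalised to [0°, 360°): 57.742°.

57.7°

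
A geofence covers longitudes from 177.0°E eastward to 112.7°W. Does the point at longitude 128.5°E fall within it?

Band width going east from +177.0° to -112.7°: ((-112.7 − 177.0) mod 360) = 70.3°.
Offset of +128.5° east of the west edge: ((128.5 − 177.0) mod 360) = 311.5°.
311.5° > 70.3° ⇒ outside.

No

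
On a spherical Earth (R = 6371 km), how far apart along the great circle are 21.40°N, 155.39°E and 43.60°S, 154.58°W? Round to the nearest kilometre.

8845 km

Δλ = -154.58 − 155.39 = -309.97°; wrapped into (−180°, 180°]: 50.03°.
Δφ = -43.60 − 21.40 = -65.00°.
a = sin²(Δφ/2) + cos φ₁ · cos φ₂ · sin²(Δλ/2) = 0.409250.
c = 2·atan2(√a, √(1−a)) = 1.38829 rad → d = 6371·c ≈ 8844.77 km.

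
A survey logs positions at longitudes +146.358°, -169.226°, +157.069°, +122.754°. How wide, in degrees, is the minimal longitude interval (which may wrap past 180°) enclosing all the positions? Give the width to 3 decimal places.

68.020°

Sort the longitudes: -169.226°, +122.754°, +146.358°, +157.069°.
Eastward gaps between consecutive values (wrapping around): 291.980°, 23.604°, 10.711°, 33.705°.
Largest gap = 291.980° ⇒ minimal covering band is its complement: 360° − 291.980° = 68.020°.
Band runs from +122.754° eastward to -169.226°, crossing the antimeridian.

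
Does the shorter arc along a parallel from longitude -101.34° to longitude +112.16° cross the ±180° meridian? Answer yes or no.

Yes

Naïve |112.16 − -101.34| = 213.5° > 180°, so the shorter arc goes the other way round — across 180°.
Signed shortest Δλ = ((112.16 − -101.34 + 180) mod 360) − 180 = -146.5°.
Going west by 146.5° from -101.34° passes through 180° before reaching +112.16°.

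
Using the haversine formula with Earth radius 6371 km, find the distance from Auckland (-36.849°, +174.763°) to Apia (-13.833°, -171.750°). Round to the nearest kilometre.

2889 km

Δλ = -171.750 − 174.763 = -346.513°; wrapped into (−180°, 180°]: 13.487°.
Δφ = -13.833 − -36.849 = 23.016°.
a = sin²(Δφ/2) + cos φ₁ · cos φ₂ · sin²(Δλ/2) = 0.050516.
c = 2·atan2(√a, √(1−a)) = 0.45339 rad → d = 6371·c ≈ 2888.54 km.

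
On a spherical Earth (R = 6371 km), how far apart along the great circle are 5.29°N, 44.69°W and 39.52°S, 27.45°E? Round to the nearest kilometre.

Δλ = 27.45 − -44.69 = 72.14°.
Δφ = -39.52 − 5.29 = -44.81°.
a = sin²(Δφ/2) + cos φ₁ · cos φ₂ · sin²(Δλ/2) = 0.411547.
c = 2·atan2(√a, √(1−a)) = 1.39295 rad → d = 6371·c ≈ 8874.51 km.

8875 km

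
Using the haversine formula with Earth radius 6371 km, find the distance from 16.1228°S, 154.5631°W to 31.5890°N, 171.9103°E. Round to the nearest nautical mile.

Δλ = 171.9103 − -154.5631 = 326.4734°; wrapped into (−180°, 180°]: -33.5266°.
Δφ = 31.5890 − -16.1228 = 47.7118°.
a = sin²(Δφ/2) + cos φ₁ · cos φ₂ · sin²(Δλ/2) = 0.231642.
c = 2·atan2(√a, √(1−a)) = 1.00426 rad → d = 6371·c ≈ 6398.12 km ≈ 3454.71 nmi.

3455 nmi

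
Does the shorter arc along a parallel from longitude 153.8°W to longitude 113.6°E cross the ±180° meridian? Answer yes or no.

Naïve |113.6 − -153.8| = 267.4° > 180°, so the shorter arc goes the other way round — across 180°.
Signed shortest Δλ = ((113.6 − -153.8 + 180) mod 360) − 180 = -92.6°.
Going west by 92.6° from -153.8° passes through 180° before reaching +113.6°.

Yes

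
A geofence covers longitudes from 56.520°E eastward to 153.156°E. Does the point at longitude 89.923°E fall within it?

Band width going east from +56.520° to +153.156°: ((153.156 − 56.520) mod 360) = 96.636°.
Offset of +89.923° east of the west edge: ((89.923 − 56.520) mod 360) = 33.403°.
33.403° ≤ 96.636° ⇒ inside.

Yes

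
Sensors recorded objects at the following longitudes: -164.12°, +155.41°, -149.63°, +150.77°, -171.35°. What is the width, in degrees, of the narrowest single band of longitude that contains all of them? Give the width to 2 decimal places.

Sort the longitudes: -171.35°, -164.12°, -149.63°, +150.77°, +155.41°.
Eastward gaps between consecutive values (wrapping around): 7.23°, 14.49°, 300.40°, 4.64°, 33.24°.
Largest gap = 300.40° ⇒ minimal covering band is its complement: 360° − 300.40° = 59.60°.
Band runs from +150.77° eastward to -149.63°, crossing the antimeridian.

59.60°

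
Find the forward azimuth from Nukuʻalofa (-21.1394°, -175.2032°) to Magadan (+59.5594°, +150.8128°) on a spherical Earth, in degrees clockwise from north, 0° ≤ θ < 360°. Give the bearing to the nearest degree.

Δλ = 150.8128 − -175.2032 = 326.0160°; wrapped into (−180°, 180°]: -33.9840°.
θ = atan2( sin Δλ · cos φ₂ , cos φ₁ · sin φ₂ − sin φ₁ · cos φ₂ · cos Δλ )
  = atan2(-0.28319, 0.95564) = -16.507° → normalised to [0°, 360°): 343.493°.

343°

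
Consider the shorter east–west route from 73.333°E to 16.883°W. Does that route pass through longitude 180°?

Signed shortest Δλ = ((-16.883 − 73.333 + 180) mod 360) − 180 = -90.216°.
Going west by 90.216° from +73.333° reaches -16.883° without touching 180°.

No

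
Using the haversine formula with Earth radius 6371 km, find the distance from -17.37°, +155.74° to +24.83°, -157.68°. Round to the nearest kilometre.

Δλ = -157.68 − 155.74 = -313.42°; wrapped into (−180°, 180°]: 46.58°.
Δφ = 24.83 − -17.37 = 42.20°.
a = sin²(Δφ/2) + cos φ₁ · cos φ₂ · sin²(Δλ/2) = 0.265006.
c = 2·atan2(√a, √(1−a)) = 1.08152 rad → d = 6371·c ≈ 6890.35 km.

6890 km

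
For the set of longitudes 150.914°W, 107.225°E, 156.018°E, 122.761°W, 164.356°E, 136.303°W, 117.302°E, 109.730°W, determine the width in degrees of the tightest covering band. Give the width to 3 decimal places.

143.045°

Sort the longitudes: -150.914°, -136.303°, -122.761°, -109.730°, +107.225°, +117.302°, +156.018°, +164.356°.
Eastward gaps between consecutive values (wrapping around): 14.611°, 13.542°, 13.031°, 216.955°, 10.077°, 38.716°, 8.338°, 44.730°.
Largest gap = 216.955° ⇒ minimal covering band is its complement: 360° − 216.955° = 143.045°.
Band runs from +107.225° eastward to -109.730°, crossing the antimeridian.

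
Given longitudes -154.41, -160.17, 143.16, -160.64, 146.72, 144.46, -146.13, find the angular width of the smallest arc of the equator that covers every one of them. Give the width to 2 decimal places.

Sort the longitudes: -160.64°, -160.17°, -154.41°, -146.13°, +143.16°, +144.46°, +146.72°.
Eastward gaps between consecutive values (wrapping around): 0.47°, 5.76°, 8.28°, 289.29°, 1.30°, 2.26°, 52.64°.
Largest gap = 289.29° ⇒ minimal covering band is its complement: 360° − 289.29° = 70.71°.
Band runs from +143.16° eastward to -146.13°, crossing the antimeridian.

70.71°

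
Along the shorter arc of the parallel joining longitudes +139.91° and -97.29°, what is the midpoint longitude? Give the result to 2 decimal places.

-158.69°

Signed shortest Δλ from +139.91° to -97.29° is +122.80°.
Midpoint longitude = +139.91° + (+122.80°)/2 = +139.91° + 61.40° = +201.31°.
Normalise into (−180°, 180°]: -158.69°.
(The naïve average (+139.91 + -97.29)/2 = 21.31° is on the wrong side of the globe.)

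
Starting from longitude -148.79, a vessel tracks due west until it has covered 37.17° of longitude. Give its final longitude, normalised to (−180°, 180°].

Start at -148.79°; shift −37.17° → -185.96°.
-185.96° lies outside (−180°, 180°]; add 360° → +174.04°.

+174.04°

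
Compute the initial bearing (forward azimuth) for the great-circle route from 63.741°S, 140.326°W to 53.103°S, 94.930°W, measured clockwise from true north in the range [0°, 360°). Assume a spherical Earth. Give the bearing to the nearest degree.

Δλ = -94.930 − -140.326 = 45.396°.
θ = atan2( sin Δλ · cos φ₂ , cos φ₁ · sin φ₂ − sin φ₁ · cos φ₂ · cos Δλ )
  = atan2(0.42746, 0.02426) = 86.751° → normalised to [0°, 360°): 86.751°.

87°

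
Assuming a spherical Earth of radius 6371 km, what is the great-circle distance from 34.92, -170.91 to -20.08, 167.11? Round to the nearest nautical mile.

3532 nmi

Δλ = 167.11 − -170.91 = 338.02°; wrapped into (−180°, 180°]: -21.98°.
Δφ = -20.08 − 34.92 = -55.00°.
a = sin²(Δφ/2) + cos φ₁ · cos φ₂ · sin²(Δλ/2) = 0.241200.
c = 2·atan2(√a, √(1−a)) = 1.02675 rad → d = 6371·c ≈ 6541.44 km ≈ 3532.09 nmi.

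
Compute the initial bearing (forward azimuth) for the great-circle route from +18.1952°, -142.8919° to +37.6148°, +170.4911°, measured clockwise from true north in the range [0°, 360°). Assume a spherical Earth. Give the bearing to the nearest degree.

305°

Δλ = 170.4911 − -142.8919 = 313.3830°; wrapped into (−180°, 180°]: -46.6170°.
θ = atan2( sin Δλ · cos φ₂ , cos φ₁ · sin φ₂ − sin φ₁ · cos φ₂ · cos Δλ )
  = atan2(-0.57570, 0.40994) = -54.547° → normalised to [0°, 360°): 305.453°.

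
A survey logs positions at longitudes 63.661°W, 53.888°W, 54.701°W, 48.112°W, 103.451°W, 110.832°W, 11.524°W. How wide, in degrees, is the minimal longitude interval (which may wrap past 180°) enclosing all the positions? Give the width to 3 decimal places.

Sort the longitudes: -110.832°, -103.451°, -63.661°, -54.701°, -53.888°, -48.112°, -11.524°.
Eastward gaps between consecutive values (wrapping around): 7.381°, 39.790°, 8.960°, 0.813°, 5.776°, 36.588°, 260.692°.
Largest gap = 260.692° ⇒ minimal covering band is its complement: 360° − 260.692° = 99.308°.
Band runs from -110.832° eastward to -11.524°.

99.308°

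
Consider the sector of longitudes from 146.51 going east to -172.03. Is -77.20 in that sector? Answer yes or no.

Band width going east from +146.51° to -172.03°: ((-172.03 − 146.51) mod 360) = 41.46°.
Offset of -77.20° east of the west edge: ((-77.20 − 146.51) mod 360) = 136.29°.
136.29° > 41.46° ⇒ outside.

No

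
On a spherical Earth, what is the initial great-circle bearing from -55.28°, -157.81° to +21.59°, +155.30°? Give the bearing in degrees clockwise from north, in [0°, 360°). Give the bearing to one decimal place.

Δλ = 155.30 − -157.81 = 313.11°; wrapped into (−180°, 180°]: -46.89°.
θ = atan2( sin Δλ · cos φ₂ , cos φ₁ · sin φ₂ − sin φ₁ · cos φ₂ · cos Δλ )
  = atan2(-0.67882, 0.73189) = -42.846° → normalised to [0°, 360°): 317.154°.

317.2°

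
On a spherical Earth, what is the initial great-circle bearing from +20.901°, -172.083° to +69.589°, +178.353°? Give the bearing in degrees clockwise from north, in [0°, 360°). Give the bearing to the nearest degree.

356°

Δλ = 178.353 − -172.083 = 350.436°; wrapped into (−180°, 180°]: -9.564°.
θ = atan2( sin Δλ · cos φ₂ , cos φ₁ · sin φ₂ − sin φ₁ · cos φ₂ · cos Δλ )
  = atan2(-0.05794, 0.75286) = -4.401° → normalised to [0°, 360°): 355.599°.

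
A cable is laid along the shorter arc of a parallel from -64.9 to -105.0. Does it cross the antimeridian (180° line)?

No

Signed shortest Δλ = ((-105.0 − -64.9 + 180) mod 360) − 180 = -40.1°.
Going west by 40.1° from -64.9° reaches -105.0° without touching 180°.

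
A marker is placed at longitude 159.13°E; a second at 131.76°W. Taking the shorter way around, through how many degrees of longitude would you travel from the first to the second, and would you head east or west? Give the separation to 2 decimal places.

Raw difference: -131.76 − 159.13 = -290.89°.
Normalise into (−180°, 180°]: -290.89° + 360° = 69.11°.
Positive ⇒ the second point lies to the east; separation 69.11°.

69.11° east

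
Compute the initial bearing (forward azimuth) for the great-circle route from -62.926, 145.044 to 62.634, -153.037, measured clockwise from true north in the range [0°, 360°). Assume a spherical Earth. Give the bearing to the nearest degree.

Δλ = -153.037 − 145.044 = -298.081°; wrapped into (−180°, 180°]: 61.919°.
θ = atan2( sin Δλ · cos φ₂ , cos φ₁ · sin φ₂ − sin φ₁ · cos φ₂ · cos Δλ )
  = atan2(0.40556, 0.59687) = 34.195° → normalised to [0°, 360°): 34.195°.

34°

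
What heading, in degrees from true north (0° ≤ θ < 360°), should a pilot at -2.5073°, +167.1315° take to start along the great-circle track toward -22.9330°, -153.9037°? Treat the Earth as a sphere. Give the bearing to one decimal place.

Δλ = -153.9037 − 167.1315 = -321.0352°; wrapped into (−180°, 180°]: 38.9648°.
θ = atan2( sin Δλ · cos φ₂ , cos φ₁ · sin φ₂ − sin φ₁ · cos φ₂ · cos Δλ )
  = atan2(0.57914, -0.35796) = 121.719° → normalised to [0°, 360°): 121.719°.

121.7°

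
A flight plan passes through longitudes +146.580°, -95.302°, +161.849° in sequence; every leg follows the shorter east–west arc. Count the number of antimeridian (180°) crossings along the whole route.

2

Leg 1: +146.580° → -95.302°, shortest Δλ = 118.118° (east) — crosses 180°.
Leg 2: -95.302° → +161.849°, shortest Δλ = -102.849° (west) — crosses 180°.
Total crossings: 2.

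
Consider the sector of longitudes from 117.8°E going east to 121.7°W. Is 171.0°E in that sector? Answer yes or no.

Band width going east from +117.8° to -121.7°: ((-121.7 − 117.8) mod 360) = 120.5°.
Offset of +171.0° east of the west edge: ((171.0 − 117.8) mod 360) = 53.2°.
53.2° ≤ 120.5° ⇒ inside.

Yes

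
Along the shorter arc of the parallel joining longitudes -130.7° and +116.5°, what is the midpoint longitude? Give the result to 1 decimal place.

Signed shortest Δλ from -130.7° to +116.5° is -112.8°.
Midpoint longitude = -130.7° + (-112.8°)/2 = -130.7° − 56.4° = -187.1°.
Normalise into (−180°, 180°]: +172.9°.
(The naïve average (-130.7 + +116.5)/2 = -7.1° is on the wrong side of the globe.)

+172.9°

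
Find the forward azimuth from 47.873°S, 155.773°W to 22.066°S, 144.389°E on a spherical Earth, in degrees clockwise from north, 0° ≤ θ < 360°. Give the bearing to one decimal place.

276.6°

Δλ = 144.389 − -155.773 = 300.162°; wrapped into (−180°, 180°]: -59.838°.
θ = atan2( sin Δλ · cos φ₂ , cos φ₁ · sin φ₂ − sin φ₁ · cos φ₂ · cos Δλ )
  = atan2(-0.80128, 0.09336) = -83.355° → normalised to [0°, 360°): 276.645°.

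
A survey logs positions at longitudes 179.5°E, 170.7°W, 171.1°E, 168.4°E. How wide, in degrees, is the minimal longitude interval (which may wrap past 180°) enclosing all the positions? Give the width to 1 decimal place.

20.9°

Sort the longitudes: -170.7°, +168.4°, +171.1°, +179.5°.
Eastward gaps between consecutive values (wrapping around): 339.1°, 2.7°, 8.4°, 9.8°.
Largest gap = 339.1° ⇒ minimal covering band is its complement: 360° − 339.1° = 20.9°.
Band runs from +168.4° eastward to -170.7°, crossing the antimeridian.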